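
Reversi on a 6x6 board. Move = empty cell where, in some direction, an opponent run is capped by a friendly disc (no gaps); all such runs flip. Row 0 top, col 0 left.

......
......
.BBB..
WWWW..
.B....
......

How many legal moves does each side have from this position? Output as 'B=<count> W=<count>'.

Answer: B=4 W=8

Derivation:
-- B to move --
(2,0): no bracket -> illegal
(2,4): no bracket -> illegal
(3,4): no bracket -> illegal
(4,0): flips 1 -> legal
(4,2): flips 1 -> legal
(4,3): flips 2 -> legal
(4,4): flips 1 -> legal
B mobility = 4
-- W to move --
(1,0): flips 1 -> legal
(1,1): flips 2 -> legal
(1,2): flips 2 -> legal
(1,3): flips 2 -> legal
(1,4): flips 1 -> legal
(2,0): no bracket -> illegal
(2,4): no bracket -> illegal
(3,4): no bracket -> illegal
(4,0): no bracket -> illegal
(4,2): no bracket -> illegal
(5,0): flips 1 -> legal
(5,1): flips 1 -> legal
(5,2): flips 1 -> legal
W mobility = 8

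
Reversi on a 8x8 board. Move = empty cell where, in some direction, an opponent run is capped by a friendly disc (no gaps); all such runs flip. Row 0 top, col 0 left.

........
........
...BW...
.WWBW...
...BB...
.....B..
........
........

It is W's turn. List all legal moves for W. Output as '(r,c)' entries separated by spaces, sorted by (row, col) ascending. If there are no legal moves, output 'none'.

Answer: (1,2) (1,4) (2,2) (4,2) (5,2) (5,4)

Derivation:
(1,2): flips 1 -> legal
(1,3): no bracket -> illegal
(1,4): flips 1 -> legal
(2,2): flips 1 -> legal
(3,5): no bracket -> illegal
(4,2): flips 1 -> legal
(4,5): no bracket -> illegal
(4,6): no bracket -> illegal
(5,2): flips 1 -> legal
(5,3): no bracket -> illegal
(5,4): flips 2 -> legal
(5,6): no bracket -> illegal
(6,4): no bracket -> illegal
(6,5): no bracket -> illegal
(6,6): no bracket -> illegal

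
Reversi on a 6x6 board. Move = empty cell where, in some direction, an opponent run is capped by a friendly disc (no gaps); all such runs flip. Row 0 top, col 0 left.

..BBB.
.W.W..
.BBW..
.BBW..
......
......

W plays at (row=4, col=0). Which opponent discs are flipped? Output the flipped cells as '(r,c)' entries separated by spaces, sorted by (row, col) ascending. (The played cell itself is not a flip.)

Dir NW: edge -> no flip
Dir N: first cell '.' (not opp) -> no flip
Dir NE: opp run (3,1) (2,2) capped by W -> flip
Dir W: edge -> no flip
Dir E: first cell '.' (not opp) -> no flip
Dir SW: edge -> no flip
Dir S: first cell '.' (not opp) -> no flip
Dir SE: first cell '.' (not opp) -> no flip

Answer: (2,2) (3,1)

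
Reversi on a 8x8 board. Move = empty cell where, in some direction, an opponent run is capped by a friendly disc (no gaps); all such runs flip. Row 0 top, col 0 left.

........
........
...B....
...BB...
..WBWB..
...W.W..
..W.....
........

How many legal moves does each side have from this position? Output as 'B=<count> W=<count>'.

-- B to move --
(3,1): no bracket -> illegal
(3,2): no bracket -> illegal
(3,5): no bracket -> illegal
(4,1): flips 1 -> legal
(4,6): no bracket -> illegal
(5,1): flips 1 -> legal
(5,2): no bracket -> illegal
(5,4): flips 1 -> legal
(5,6): no bracket -> illegal
(6,1): no bracket -> illegal
(6,3): flips 1 -> legal
(6,4): no bracket -> illegal
(6,5): flips 1 -> legal
(6,6): flips 2 -> legal
(7,1): no bracket -> illegal
(7,2): no bracket -> illegal
(7,3): no bracket -> illegal
B mobility = 6
-- W to move --
(1,2): no bracket -> illegal
(1,3): flips 3 -> legal
(1,4): no bracket -> illegal
(2,2): flips 1 -> legal
(2,4): flips 2 -> legal
(2,5): no bracket -> illegal
(3,2): no bracket -> illegal
(3,5): flips 1 -> legal
(3,6): no bracket -> illegal
(4,6): flips 1 -> legal
(5,2): no bracket -> illegal
(5,4): no bracket -> illegal
(5,6): no bracket -> illegal
W mobility = 5

Answer: B=6 W=5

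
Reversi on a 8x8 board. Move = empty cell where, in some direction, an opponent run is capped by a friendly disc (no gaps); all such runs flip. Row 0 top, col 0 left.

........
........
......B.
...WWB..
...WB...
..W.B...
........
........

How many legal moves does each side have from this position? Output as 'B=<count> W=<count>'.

Answer: B=4 W=5

Derivation:
-- B to move --
(2,2): flips 1 -> legal
(2,3): no bracket -> illegal
(2,4): flips 1 -> legal
(2,5): no bracket -> illegal
(3,2): flips 3 -> legal
(4,1): no bracket -> illegal
(4,2): flips 1 -> legal
(4,5): no bracket -> illegal
(5,1): no bracket -> illegal
(5,3): no bracket -> illegal
(6,1): no bracket -> illegal
(6,2): no bracket -> illegal
(6,3): no bracket -> illegal
B mobility = 4
-- W to move --
(1,5): no bracket -> illegal
(1,6): no bracket -> illegal
(1,7): no bracket -> illegal
(2,4): no bracket -> illegal
(2,5): no bracket -> illegal
(2,7): no bracket -> illegal
(3,6): flips 1 -> legal
(3,7): no bracket -> illegal
(4,5): flips 1 -> legal
(4,6): no bracket -> illegal
(5,3): no bracket -> illegal
(5,5): flips 1 -> legal
(6,3): no bracket -> illegal
(6,4): flips 2 -> legal
(6,5): flips 1 -> legal
W mobility = 5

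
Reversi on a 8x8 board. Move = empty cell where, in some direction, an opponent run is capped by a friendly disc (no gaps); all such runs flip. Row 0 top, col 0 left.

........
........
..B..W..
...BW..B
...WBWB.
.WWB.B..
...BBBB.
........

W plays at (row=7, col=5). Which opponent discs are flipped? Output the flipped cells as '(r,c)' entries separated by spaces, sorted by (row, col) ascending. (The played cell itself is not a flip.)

Dir NW: opp run (6,4) (5,3), next='.' -> no flip
Dir N: opp run (6,5) (5,5) capped by W -> flip
Dir NE: opp run (6,6), next='.' -> no flip
Dir W: first cell '.' (not opp) -> no flip
Dir E: first cell '.' (not opp) -> no flip
Dir SW: edge -> no flip
Dir S: edge -> no flip
Dir SE: edge -> no flip

Answer: (5,5) (6,5)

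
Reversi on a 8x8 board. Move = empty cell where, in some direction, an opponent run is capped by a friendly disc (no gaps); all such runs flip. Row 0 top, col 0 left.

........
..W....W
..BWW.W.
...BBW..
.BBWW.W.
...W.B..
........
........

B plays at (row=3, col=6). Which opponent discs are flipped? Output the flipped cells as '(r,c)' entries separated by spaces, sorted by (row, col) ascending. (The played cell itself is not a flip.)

Dir NW: first cell '.' (not opp) -> no flip
Dir N: opp run (2,6), next='.' -> no flip
Dir NE: first cell '.' (not opp) -> no flip
Dir W: opp run (3,5) capped by B -> flip
Dir E: first cell '.' (not opp) -> no flip
Dir SW: first cell '.' (not opp) -> no flip
Dir S: opp run (4,6), next='.' -> no flip
Dir SE: first cell '.' (not opp) -> no flip

Answer: (3,5)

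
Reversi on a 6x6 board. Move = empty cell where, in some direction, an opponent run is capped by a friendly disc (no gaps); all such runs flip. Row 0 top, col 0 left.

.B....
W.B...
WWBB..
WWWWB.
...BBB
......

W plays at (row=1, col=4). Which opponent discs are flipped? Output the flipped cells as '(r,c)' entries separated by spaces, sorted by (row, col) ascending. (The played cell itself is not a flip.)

Answer: (2,3)

Derivation:
Dir NW: first cell '.' (not opp) -> no flip
Dir N: first cell '.' (not opp) -> no flip
Dir NE: first cell '.' (not opp) -> no flip
Dir W: first cell '.' (not opp) -> no flip
Dir E: first cell '.' (not opp) -> no flip
Dir SW: opp run (2,3) capped by W -> flip
Dir S: first cell '.' (not opp) -> no flip
Dir SE: first cell '.' (not opp) -> no flip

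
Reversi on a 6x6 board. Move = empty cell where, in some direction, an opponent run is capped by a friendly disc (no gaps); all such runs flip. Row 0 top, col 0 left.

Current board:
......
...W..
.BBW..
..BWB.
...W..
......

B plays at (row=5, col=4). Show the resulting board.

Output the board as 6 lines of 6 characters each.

Answer: ......
...W..
.BBW..
..BWB.
...B..
....B.

Derivation:
Place B at (5,4); scan 8 dirs for brackets.
Dir NW: opp run (4,3) capped by B -> flip
Dir N: first cell '.' (not opp) -> no flip
Dir NE: first cell '.' (not opp) -> no flip
Dir W: first cell '.' (not opp) -> no flip
Dir E: first cell '.' (not opp) -> no flip
Dir SW: edge -> no flip
Dir S: edge -> no flip
Dir SE: edge -> no flip
All flips: (4,3)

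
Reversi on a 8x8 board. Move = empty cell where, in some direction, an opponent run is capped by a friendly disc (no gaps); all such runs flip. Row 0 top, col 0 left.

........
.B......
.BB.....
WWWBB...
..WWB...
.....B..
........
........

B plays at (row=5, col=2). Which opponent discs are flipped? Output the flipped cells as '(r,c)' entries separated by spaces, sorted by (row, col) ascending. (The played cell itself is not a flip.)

Answer: (3,2) (4,2) (4,3)

Derivation:
Dir NW: first cell '.' (not opp) -> no flip
Dir N: opp run (4,2) (3,2) capped by B -> flip
Dir NE: opp run (4,3) capped by B -> flip
Dir W: first cell '.' (not opp) -> no flip
Dir E: first cell '.' (not opp) -> no flip
Dir SW: first cell '.' (not opp) -> no flip
Dir S: first cell '.' (not opp) -> no flip
Dir SE: first cell '.' (not opp) -> no flip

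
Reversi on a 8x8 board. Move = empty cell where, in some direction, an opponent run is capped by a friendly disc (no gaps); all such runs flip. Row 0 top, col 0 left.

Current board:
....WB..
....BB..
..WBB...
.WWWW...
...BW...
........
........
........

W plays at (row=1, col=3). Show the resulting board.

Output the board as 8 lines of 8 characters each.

Place W at (1,3); scan 8 dirs for brackets.
Dir NW: first cell '.' (not opp) -> no flip
Dir N: first cell '.' (not opp) -> no flip
Dir NE: first cell 'W' (not opp) -> no flip
Dir W: first cell '.' (not opp) -> no flip
Dir E: opp run (1,4) (1,5), next='.' -> no flip
Dir SW: first cell 'W' (not opp) -> no flip
Dir S: opp run (2,3) capped by W -> flip
Dir SE: opp run (2,4), next='.' -> no flip
All flips: (2,3)

Answer: ....WB..
...WBB..
..WWB...
.WWWW...
...BW...
........
........
........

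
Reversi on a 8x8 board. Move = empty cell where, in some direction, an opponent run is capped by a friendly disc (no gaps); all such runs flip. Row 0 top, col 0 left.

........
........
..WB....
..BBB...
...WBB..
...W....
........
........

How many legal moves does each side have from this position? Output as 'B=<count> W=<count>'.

-- B to move --
(1,1): flips 1 -> legal
(1,2): flips 1 -> legal
(1,3): no bracket -> illegal
(2,1): flips 1 -> legal
(3,1): no bracket -> illegal
(4,2): flips 1 -> legal
(5,2): flips 1 -> legal
(5,4): flips 1 -> legal
(6,2): flips 1 -> legal
(6,3): flips 2 -> legal
(6,4): no bracket -> illegal
B mobility = 8
-- W to move --
(1,2): no bracket -> illegal
(1,3): flips 2 -> legal
(1,4): no bracket -> illegal
(2,1): flips 1 -> legal
(2,4): flips 1 -> legal
(2,5): flips 1 -> legal
(3,1): no bracket -> illegal
(3,5): flips 1 -> legal
(3,6): no bracket -> illegal
(4,1): no bracket -> illegal
(4,2): flips 1 -> legal
(4,6): flips 2 -> legal
(5,4): no bracket -> illegal
(5,5): flips 2 -> legal
(5,6): no bracket -> illegal
W mobility = 8

Answer: B=8 W=8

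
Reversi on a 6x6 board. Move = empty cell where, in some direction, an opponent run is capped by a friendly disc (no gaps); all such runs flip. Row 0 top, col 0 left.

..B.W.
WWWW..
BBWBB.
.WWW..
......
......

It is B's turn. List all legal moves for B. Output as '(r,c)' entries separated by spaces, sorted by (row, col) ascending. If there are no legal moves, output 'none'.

(0,0): flips 1 -> legal
(0,1): flips 2 -> legal
(0,3): flips 2 -> legal
(0,5): no bracket -> illegal
(1,4): no bracket -> illegal
(1,5): no bracket -> illegal
(3,0): no bracket -> illegal
(3,4): no bracket -> illegal
(4,0): no bracket -> illegal
(4,1): flips 2 -> legal
(4,2): flips 5 -> legal
(4,3): flips 2 -> legal
(4,4): no bracket -> illegal

Answer: (0,0) (0,1) (0,3) (4,1) (4,2) (4,3)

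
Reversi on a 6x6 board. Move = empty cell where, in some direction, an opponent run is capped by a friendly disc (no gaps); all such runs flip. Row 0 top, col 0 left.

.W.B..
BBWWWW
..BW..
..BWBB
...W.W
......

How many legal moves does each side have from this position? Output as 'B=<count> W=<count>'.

-- B to move --
(0,0): no bracket -> illegal
(0,2): flips 1 -> legal
(0,4): flips 1 -> legal
(0,5): flips 2 -> legal
(2,1): flips 1 -> legal
(2,4): flips 1 -> legal
(2,5): flips 1 -> legal
(4,2): no bracket -> illegal
(4,4): flips 1 -> legal
(5,2): flips 1 -> legal
(5,3): flips 4 -> legal
(5,4): flips 1 -> legal
(5,5): flips 1 -> legal
B mobility = 11
-- W to move --
(0,0): flips 2 -> legal
(0,2): no bracket -> illegal
(0,4): no bracket -> illegal
(2,0): no bracket -> illegal
(2,1): flips 3 -> legal
(2,4): no bracket -> illegal
(2,5): flips 2 -> legal
(3,1): flips 2 -> legal
(4,1): flips 1 -> legal
(4,2): flips 2 -> legal
(4,4): no bracket -> illegal
W mobility = 6

Answer: B=11 W=6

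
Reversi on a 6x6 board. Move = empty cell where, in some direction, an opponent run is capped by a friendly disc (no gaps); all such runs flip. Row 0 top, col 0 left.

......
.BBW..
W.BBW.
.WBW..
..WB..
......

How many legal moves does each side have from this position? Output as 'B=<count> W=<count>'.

-- B to move --
(0,2): no bracket -> illegal
(0,3): flips 1 -> legal
(0,4): flips 1 -> legal
(1,0): no bracket -> illegal
(1,4): flips 1 -> legal
(1,5): no bracket -> illegal
(2,1): no bracket -> illegal
(2,5): flips 1 -> legal
(3,0): flips 1 -> legal
(3,4): flips 1 -> legal
(3,5): no bracket -> illegal
(4,0): flips 1 -> legal
(4,1): flips 1 -> legal
(4,4): flips 1 -> legal
(5,1): no bracket -> illegal
(5,2): flips 1 -> legal
(5,3): no bracket -> illegal
B mobility = 10
-- W to move --
(0,0): flips 2 -> legal
(0,1): no bracket -> illegal
(0,2): flips 4 -> legal
(0,3): no bracket -> illegal
(1,0): flips 2 -> legal
(1,4): no bracket -> illegal
(2,1): flips 2 -> legal
(3,4): no bracket -> illegal
(4,1): no bracket -> illegal
(4,4): flips 1 -> legal
(5,2): no bracket -> illegal
(5,3): flips 1 -> legal
(5,4): no bracket -> illegal
W mobility = 6

Answer: B=10 W=6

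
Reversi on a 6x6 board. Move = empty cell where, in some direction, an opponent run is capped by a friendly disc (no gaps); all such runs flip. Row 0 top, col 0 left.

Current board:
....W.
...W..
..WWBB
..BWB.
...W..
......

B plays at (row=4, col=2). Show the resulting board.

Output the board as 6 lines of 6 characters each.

Answer: ....W.
...W..
..WWBB
..BBB.
..BW..
......

Derivation:
Place B at (4,2); scan 8 dirs for brackets.
Dir NW: first cell '.' (not opp) -> no flip
Dir N: first cell 'B' (not opp) -> no flip
Dir NE: opp run (3,3) capped by B -> flip
Dir W: first cell '.' (not opp) -> no flip
Dir E: opp run (4,3), next='.' -> no flip
Dir SW: first cell '.' (not opp) -> no flip
Dir S: first cell '.' (not opp) -> no flip
Dir SE: first cell '.' (not opp) -> no flip
All flips: (3,3)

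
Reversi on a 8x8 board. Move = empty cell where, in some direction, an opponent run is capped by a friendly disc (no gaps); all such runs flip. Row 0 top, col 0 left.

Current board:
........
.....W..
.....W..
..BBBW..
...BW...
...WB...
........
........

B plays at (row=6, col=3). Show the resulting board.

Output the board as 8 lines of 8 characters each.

Answer: ........
.....W..
.....W..
..BBBW..
...BW...
...BB...
...B....
........

Derivation:
Place B at (6,3); scan 8 dirs for brackets.
Dir NW: first cell '.' (not opp) -> no flip
Dir N: opp run (5,3) capped by B -> flip
Dir NE: first cell 'B' (not opp) -> no flip
Dir W: first cell '.' (not opp) -> no flip
Dir E: first cell '.' (not opp) -> no flip
Dir SW: first cell '.' (not opp) -> no flip
Dir S: first cell '.' (not opp) -> no flip
Dir SE: first cell '.' (not opp) -> no flip
All flips: (5,3)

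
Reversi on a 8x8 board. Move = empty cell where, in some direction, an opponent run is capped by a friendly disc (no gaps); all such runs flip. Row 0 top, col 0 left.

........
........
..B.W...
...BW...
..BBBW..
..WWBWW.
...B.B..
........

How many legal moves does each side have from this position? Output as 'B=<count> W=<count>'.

Answer: B=14 W=12

Derivation:
-- B to move --
(1,3): no bracket -> illegal
(1,4): flips 2 -> legal
(1,5): flips 1 -> legal
(2,3): no bracket -> illegal
(2,5): flips 1 -> legal
(3,5): flips 3 -> legal
(3,6): flips 1 -> legal
(4,1): flips 1 -> legal
(4,6): flips 1 -> legal
(4,7): flips 1 -> legal
(5,1): flips 2 -> legal
(5,7): flips 2 -> legal
(6,1): flips 1 -> legal
(6,2): flips 2 -> legal
(6,4): flips 1 -> legal
(6,6): flips 1 -> legal
(6,7): no bracket -> illegal
B mobility = 14
-- W to move --
(1,1): flips 3 -> legal
(1,2): no bracket -> illegal
(1,3): no bracket -> illegal
(2,1): no bracket -> illegal
(2,3): flips 2 -> legal
(3,1): flips 1 -> legal
(3,2): flips 2 -> legal
(3,5): flips 1 -> legal
(4,1): flips 3 -> legal
(5,1): flips 2 -> legal
(6,2): no bracket -> illegal
(6,4): flips 2 -> legal
(6,6): no bracket -> illegal
(7,2): flips 2 -> legal
(7,3): flips 1 -> legal
(7,4): flips 2 -> legal
(7,5): flips 1 -> legal
(7,6): no bracket -> illegal
W mobility = 12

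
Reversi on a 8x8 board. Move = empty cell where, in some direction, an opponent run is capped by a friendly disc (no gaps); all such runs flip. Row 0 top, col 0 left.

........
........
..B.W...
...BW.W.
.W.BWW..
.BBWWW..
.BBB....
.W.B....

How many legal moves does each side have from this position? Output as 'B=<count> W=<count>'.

Answer: B=10 W=8

Derivation:
-- B to move --
(1,3): no bracket -> illegal
(1,4): no bracket -> illegal
(1,5): flips 1 -> legal
(2,3): no bracket -> illegal
(2,5): flips 1 -> legal
(2,6): no bracket -> illegal
(2,7): flips 3 -> legal
(3,0): flips 1 -> legal
(3,1): flips 1 -> legal
(3,2): no bracket -> illegal
(3,5): flips 3 -> legal
(3,7): no bracket -> illegal
(4,0): no bracket -> illegal
(4,2): no bracket -> illegal
(4,6): flips 2 -> legal
(4,7): no bracket -> illegal
(5,0): no bracket -> illegal
(5,6): flips 3 -> legal
(6,0): no bracket -> illegal
(6,4): no bracket -> illegal
(6,5): flips 1 -> legal
(6,6): flips 2 -> legal
(7,0): no bracket -> illegal
(7,2): no bracket -> illegal
B mobility = 10
-- W to move --
(1,1): flips 2 -> legal
(1,2): no bracket -> illegal
(1,3): no bracket -> illegal
(2,1): no bracket -> illegal
(2,3): flips 2 -> legal
(3,1): no bracket -> illegal
(3,2): flips 2 -> legal
(4,0): no bracket -> illegal
(4,2): flips 2 -> legal
(5,0): flips 2 -> legal
(6,0): no bracket -> illegal
(6,4): no bracket -> illegal
(7,0): flips 3 -> legal
(7,2): flips 1 -> legal
(7,4): flips 2 -> legal
W mobility = 8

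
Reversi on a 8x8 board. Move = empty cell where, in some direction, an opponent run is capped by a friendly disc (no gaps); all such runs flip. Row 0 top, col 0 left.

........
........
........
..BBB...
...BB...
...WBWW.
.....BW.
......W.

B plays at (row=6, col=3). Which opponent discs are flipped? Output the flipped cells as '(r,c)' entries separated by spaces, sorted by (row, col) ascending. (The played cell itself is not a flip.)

Dir NW: first cell '.' (not opp) -> no flip
Dir N: opp run (5,3) capped by B -> flip
Dir NE: first cell 'B' (not opp) -> no flip
Dir W: first cell '.' (not opp) -> no flip
Dir E: first cell '.' (not opp) -> no flip
Dir SW: first cell '.' (not opp) -> no flip
Dir S: first cell '.' (not opp) -> no flip
Dir SE: first cell '.' (not opp) -> no flip

Answer: (5,3)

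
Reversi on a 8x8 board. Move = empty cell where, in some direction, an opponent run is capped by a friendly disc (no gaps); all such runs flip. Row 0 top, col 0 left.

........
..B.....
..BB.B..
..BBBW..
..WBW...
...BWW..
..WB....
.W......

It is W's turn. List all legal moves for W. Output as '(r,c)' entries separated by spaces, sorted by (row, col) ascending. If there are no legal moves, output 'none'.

(0,1): no bracket -> illegal
(0,2): flips 3 -> legal
(0,3): no bracket -> illegal
(1,1): flips 2 -> legal
(1,3): no bracket -> illegal
(1,4): no bracket -> illegal
(1,5): flips 1 -> legal
(1,6): no bracket -> illegal
(2,1): flips 2 -> legal
(2,4): flips 2 -> legal
(2,6): no bracket -> illegal
(3,1): flips 3 -> legal
(3,6): no bracket -> illegal
(4,1): no bracket -> illegal
(4,5): no bracket -> illegal
(5,2): flips 1 -> legal
(6,4): flips 2 -> legal
(7,2): flips 1 -> legal
(7,3): no bracket -> illegal
(7,4): no bracket -> illegal

Answer: (0,2) (1,1) (1,5) (2,1) (2,4) (3,1) (5,2) (6,4) (7,2)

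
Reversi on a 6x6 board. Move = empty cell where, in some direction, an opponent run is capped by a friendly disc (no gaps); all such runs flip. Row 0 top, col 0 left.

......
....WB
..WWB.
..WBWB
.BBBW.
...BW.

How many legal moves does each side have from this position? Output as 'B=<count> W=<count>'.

Answer: B=10 W=4

Derivation:
-- B to move --
(0,3): no bracket -> illegal
(0,4): flips 1 -> legal
(0,5): flips 3 -> legal
(1,1): flips 1 -> legal
(1,2): flips 2 -> legal
(1,3): flips 2 -> legal
(2,1): flips 3 -> legal
(2,5): flips 1 -> legal
(3,1): flips 1 -> legal
(4,5): flips 1 -> legal
(5,5): flips 2 -> legal
B mobility = 10
-- W to move --
(0,4): no bracket -> illegal
(0,5): no bracket -> illegal
(1,3): no bracket -> illegal
(2,5): flips 1 -> legal
(3,0): no bracket -> illegal
(3,1): no bracket -> illegal
(4,0): flips 3 -> legal
(4,5): no bracket -> illegal
(5,0): flips 1 -> legal
(5,1): no bracket -> illegal
(5,2): flips 3 -> legal
W mobility = 4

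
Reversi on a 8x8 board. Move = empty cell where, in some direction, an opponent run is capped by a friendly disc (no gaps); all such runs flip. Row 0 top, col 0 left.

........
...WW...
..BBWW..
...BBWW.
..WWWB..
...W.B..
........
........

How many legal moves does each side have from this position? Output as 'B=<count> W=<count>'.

-- B to move --
(0,2): no bracket -> illegal
(0,3): flips 1 -> legal
(0,4): flips 3 -> legal
(0,5): flips 1 -> legal
(1,2): no bracket -> illegal
(1,5): flips 3 -> legal
(1,6): flips 1 -> legal
(2,6): flips 2 -> legal
(2,7): flips 1 -> legal
(3,1): no bracket -> illegal
(3,2): no bracket -> illegal
(3,7): flips 2 -> legal
(4,1): flips 3 -> legal
(4,6): no bracket -> illegal
(4,7): no bracket -> illegal
(5,1): flips 1 -> legal
(5,2): flips 1 -> legal
(5,4): flips 1 -> legal
(6,2): no bracket -> illegal
(6,3): flips 2 -> legal
(6,4): no bracket -> illegal
B mobility = 13
-- W to move --
(1,1): flips 2 -> legal
(1,2): no bracket -> illegal
(2,1): flips 2 -> legal
(3,1): flips 1 -> legal
(3,2): flips 3 -> legal
(4,6): flips 1 -> legal
(5,4): flips 1 -> legal
(5,6): no bracket -> illegal
(6,4): no bracket -> illegal
(6,5): flips 2 -> legal
(6,6): flips 1 -> legal
W mobility = 8

Answer: B=13 W=8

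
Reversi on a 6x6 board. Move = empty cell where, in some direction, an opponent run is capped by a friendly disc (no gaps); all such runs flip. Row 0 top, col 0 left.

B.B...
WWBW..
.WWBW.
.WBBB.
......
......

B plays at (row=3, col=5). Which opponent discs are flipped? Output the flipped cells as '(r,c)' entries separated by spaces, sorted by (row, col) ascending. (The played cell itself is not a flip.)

Answer: (1,3) (2,4)

Derivation:
Dir NW: opp run (2,4) (1,3) capped by B -> flip
Dir N: first cell '.' (not opp) -> no flip
Dir NE: edge -> no flip
Dir W: first cell 'B' (not opp) -> no flip
Dir E: edge -> no flip
Dir SW: first cell '.' (not opp) -> no flip
Dir S: first cell '.' (not opp) -> no flip
Dir SE: edge -> no flip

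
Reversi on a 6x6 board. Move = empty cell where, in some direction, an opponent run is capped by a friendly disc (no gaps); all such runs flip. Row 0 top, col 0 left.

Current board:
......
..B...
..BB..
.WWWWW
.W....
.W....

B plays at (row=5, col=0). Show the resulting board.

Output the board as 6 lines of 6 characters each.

Answer: ......
..B...
..BB..
.WBWWW
.B....
BW....

Derivation:
Place B at (5,0); scan 8 dirs for brackets.
Dir NW: edge -> no flip
Dir N: first cell '.' (not opp) -> no flip
Dir NE: opp run (4,1) (3,2) capped by B -> flip
Dir W: edge -> no flip
Dir E: opp run (5,1), next='.' -> no flip
Dir SW: edge -> no flip
Dir S: edge -> no flip
Dir SE: edge -> no flip
All flips: (3,2) (4,1)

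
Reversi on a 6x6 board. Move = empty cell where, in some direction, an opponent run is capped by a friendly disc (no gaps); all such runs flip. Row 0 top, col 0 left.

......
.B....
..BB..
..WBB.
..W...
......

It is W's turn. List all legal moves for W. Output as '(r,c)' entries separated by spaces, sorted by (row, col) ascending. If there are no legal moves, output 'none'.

Answer: (1,2) (1,4) (2,4) (3,5)

Derivation:
(0,0): no bracket -> illegal
(0,1): no bracket -> illegal
(0,2): no bracket -> illegal
(1,0): no bracket -> illegal
(1,2): flips 1 -> legal
(1,3): no bracket -> illegal
(1,4): flips 1 -> legal
(2,0): no bracket -> illegal
(2,1): no bracket -> illegal
(2,4): flips 1 -> legal
(2,5): no bracket -> illegal
(3,1): no bracket -> illegal
(3,5): flips 2 -> legal
(4,3): no bracket -> illegal
(4,4): no bracket -> illegal
(4,5): no bracket -> illegal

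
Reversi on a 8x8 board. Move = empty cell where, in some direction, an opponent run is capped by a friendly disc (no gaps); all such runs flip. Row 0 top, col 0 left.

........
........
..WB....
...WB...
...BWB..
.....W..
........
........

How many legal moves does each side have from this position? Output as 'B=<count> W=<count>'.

-- B to move --
(1,1): no bracket -> illegal
(1,2): no bracket -> illegal
(1,3): no bracket -> illegal
(2,1): flips 1 -> legal
(2,4): no bracket -> illegal
(3,1): no bracket -> illegal
(3,2): flips 1 -> legal
(3,5): no bracket -> illegal
(4,2): no bracket -> illegal
(4,6): no bracket -> illegal
(5,3): no bracket -> illegal
(5,4): flips 1 -> legal
(5,6): no bracket -> illegal
(6,4): no bracket -> illegal
(6,5): flips 1 -> legal
(6,6): no bracket -> illegal
B mobility = 4
-- W to move --
(1,2): no bracket -> illegal
(1,3): flips 1 -> legal
(1,4): no bracket -> illegal
(2,4): flips 2 -> legal
(2,5): no bracket -> illegal
(3,2): no bracket -> illegal
(3,5): flips 2 -> legal
(3,6): no bracket -> illegal
(4,2): flips 1 -> legal
(4,6): flips 1 -> legal
(5,2): no bracket -> illegal
(5,3): flips 1 -> legal
(5,4): no bracket -> illegal
(5,6): no bracket -> illegal
W mobility = 6

Answer: B=4 W=6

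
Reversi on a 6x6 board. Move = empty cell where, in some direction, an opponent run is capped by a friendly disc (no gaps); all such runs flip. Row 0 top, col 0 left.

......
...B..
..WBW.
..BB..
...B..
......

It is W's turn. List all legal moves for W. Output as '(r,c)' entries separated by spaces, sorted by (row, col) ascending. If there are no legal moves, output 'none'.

Answer: (0,2) (0,4) (4,2) (4,4)

Derivation:
(0,2): flips 1 -> legal
(0,3): no bracket -> illegal
(0,4): flips 1 -> legal
(1,2): no bracket -> illegal
(1,4): no bracket -> illegal
(2,1): no bracket -> illegal
(3,1): no bracket -> illegal
(3,4): no bracket -> illegal
(4,1): no bracket -> illegal
(4,2): flips 2 -> legal
(4,4): flips 1 -> legal
(5,2): no bracket -> illegal
(5,3): no bracket -> illegal
(5,4): no bracket -> illegal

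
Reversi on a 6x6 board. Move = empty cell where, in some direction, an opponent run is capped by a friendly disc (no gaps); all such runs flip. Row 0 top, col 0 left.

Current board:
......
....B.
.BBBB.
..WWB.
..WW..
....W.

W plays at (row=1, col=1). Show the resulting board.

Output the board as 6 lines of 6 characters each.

Place W at (1,1); scan 8 dirs for brackets.
Dir NW: first cell '.' (not opp) -> no flip
Dir N: first cell '.' (not opp) -> no flip
Dir NE: first cell '.' (not opp) -> no flip
Dir W: first cell '.' (not opp) -> no flip
Dir E: first cell '.' (not opp) -> no flip
Dir SW: first cell '.' (not opp) -> no flip
Dir S: opp run (2,1), next='.' -> no flip
Dir SE: opp run (2,2) capped by W -> flip
All flips: (2,2)

Answer: ......
.W..B.
.BWBB.
..WWB.
..WW..
....W.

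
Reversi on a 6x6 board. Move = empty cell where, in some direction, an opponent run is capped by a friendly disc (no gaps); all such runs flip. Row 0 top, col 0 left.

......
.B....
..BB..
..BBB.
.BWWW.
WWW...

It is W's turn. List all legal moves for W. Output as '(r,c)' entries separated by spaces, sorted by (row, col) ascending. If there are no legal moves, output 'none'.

(0,0): flips 3 -> legal
(0,1): no bracket -> illegal
(0,2): no bracket -> illegal
(1,0): no bracket -> illegal
(1,2): flips 2 -> legal
(1,3): flips 2 -> legal
(1,4): flips 3 -> legal
(2,0): no bracket -> illegal
(2,1): flips 1 -> legal
(2,4): flips 2 -> legal
(2,5): flips 1 -> legal
(3,0): flips 1 -> legal
(3,1): flips 1 -> legal
(3,5): no bracket -> illegal
(4,0): flips 1 -> legal
(4,5): no bracket -> illegal

Answer: (0,0) (1,2) (1,3) (1,4) (2,1) (2,4) (2,5) (3,0) (3,1) (4,0)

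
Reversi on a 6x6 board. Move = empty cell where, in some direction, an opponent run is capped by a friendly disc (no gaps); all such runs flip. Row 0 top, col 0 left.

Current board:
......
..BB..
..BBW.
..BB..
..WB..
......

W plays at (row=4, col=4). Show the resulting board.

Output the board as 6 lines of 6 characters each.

Place W at (4,4); scan 8 dirs for brackets.
Dir NW: opp run (3,3) (2,2), next='.' -> no flip
Dir N: first cell '.' (not opp) -> no flip
Dir NE: first cell '.' (not opp) -> no flip
Dir W: opp run (4,3) capped by W -> flip
Dir E: first cell '.' (not opp) -> no flip
Dir SW: first cell '.' (not opp) -> no flip
Dir S: first cell '.' (not opp) -> no flip
Dir SE: first cell '.' (not opp) -> no flip
All flips: (4,3)

Answer: ......
..BB..
..BBW.
..BB..
..WWW.
......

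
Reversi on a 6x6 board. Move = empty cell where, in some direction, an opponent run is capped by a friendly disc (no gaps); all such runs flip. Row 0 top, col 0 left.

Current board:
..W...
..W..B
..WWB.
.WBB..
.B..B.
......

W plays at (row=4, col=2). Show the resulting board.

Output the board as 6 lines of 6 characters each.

Answer: ..W...
..W..B
..WWB.
.WWB..
.BW.B.
......

Derivation:
Place W at (4,2); scan 8 dirs for brackets.
Dir NW: first cell 'W' (not opp) -> no flip
Dir N: opp run (3,2) capped by W -> flip
Dir NE: opp run (3,3) (2,4) (1,5), next=edge -> no flip
Dir W: opp run (4,1), next='.' -> no flip
Dir E: first cell '.' (not opp) -> no flip
Dir SW: first cell '.' (not opp) -> no flip
Dir S: first cell '.' (not opp) -> no flip
Dir SE: first cell '.' (not opp) -> no flip
All flips: (3,2)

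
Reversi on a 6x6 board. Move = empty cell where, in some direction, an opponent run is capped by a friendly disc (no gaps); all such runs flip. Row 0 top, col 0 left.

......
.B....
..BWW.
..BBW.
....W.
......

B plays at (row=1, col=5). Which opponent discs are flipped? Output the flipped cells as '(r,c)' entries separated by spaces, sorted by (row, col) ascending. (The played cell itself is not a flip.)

Dir NW: first cell '.' (not opp) -> no flip
Dir N: first cell '.' (not opp) -> no flip
Dir NE: edge -> no flip
Dir W: first cell '.' (not opp) -> no flip
Dir E: edge -> no flip
Dir SW: opp run (2,4) capped by B -> flip
Dir S: first cell '.' (not opp) -> no flip
Dir SE: edge -> no flip

Answer: (2,4)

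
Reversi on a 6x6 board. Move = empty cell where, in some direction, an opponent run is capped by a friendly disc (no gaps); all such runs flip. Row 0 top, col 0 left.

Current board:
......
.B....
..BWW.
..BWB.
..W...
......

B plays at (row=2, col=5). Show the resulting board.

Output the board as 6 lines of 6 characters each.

Place B at (2,5); scan 8 dirs for brackets.
Dir NW: first cell '.' (not opp) -> no flip
Dir N: first cell '.' (not opp) -> no flip
Dir NE: edge -> no flip
Dir W: opp run (2,4) (2,3) capped by B -> flip
Dir E: edge -> no flip
Dir SW: first cell 'B' (not opp) -> no flip
Dir S: first cell '.' (not opp) -> no flip
Dir SE: edge -> no flip
All flips: (2,3) (2,4)

Answer: ......
.B....
..BBBB
..BWB.
..W...
......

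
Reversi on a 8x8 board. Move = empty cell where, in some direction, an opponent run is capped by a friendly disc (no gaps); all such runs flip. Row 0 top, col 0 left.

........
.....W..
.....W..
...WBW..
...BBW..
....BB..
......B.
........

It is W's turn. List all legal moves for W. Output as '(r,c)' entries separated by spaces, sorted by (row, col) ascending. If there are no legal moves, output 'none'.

Answer: (2,3) (4,2) (5,2) (5,3) (6,3) (6,5) (7,7)

Derivation:
(2,3): flips 1 -> legal
(2,4): no bracket -> illegal
(3,2): no bracket -> illegal
(4,2): flips 2 -> legal
(4,6): no bracket -> illegal
(5,2): flips 2 -> legal
(5,3): flips 2 -> legal
(5,6): no bracket -> illegal
(5,7): no bracket -> illegal
(6,3): flips 1 -> legal
(6,4): no bracket -> illegal
(6,5): flips 1 -> legal
(6,7): no bracket -> illegal
(7,5): no bracket -> illegal
(7,6): no bracket -> illegal
(7,7): flips 3 -> legal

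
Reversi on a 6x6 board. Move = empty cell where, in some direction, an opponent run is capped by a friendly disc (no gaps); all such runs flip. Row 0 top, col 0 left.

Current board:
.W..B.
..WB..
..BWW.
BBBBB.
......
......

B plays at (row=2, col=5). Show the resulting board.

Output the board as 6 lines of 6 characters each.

Answer: .W..B.
..WB..
..BBBB
BBBBB.
......
......

Derivation:
Place B at (2,5); scan 8 dirs for brackets.
Dir NW: first cell '.' (not opp) -> no flip
Dir N: first cell '.' (not opp) -> no flip
Dir NE: edge -> no flip
Dir W: opp run (2,4) (2,3) capped by B -> flip
Dir E: edge -> no flip
Dir SW: first cell 'B' (not opp) -> no flip
Dir S: first cell '.' (not opp) -> no flip
Dir SE: edge -> no flip
All flips: (2,3) (2,4)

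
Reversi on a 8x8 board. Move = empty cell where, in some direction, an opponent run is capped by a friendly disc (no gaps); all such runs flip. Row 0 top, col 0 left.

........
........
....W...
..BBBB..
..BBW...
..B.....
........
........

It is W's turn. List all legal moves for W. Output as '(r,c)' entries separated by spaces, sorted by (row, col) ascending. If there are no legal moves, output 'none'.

Answer: (2,2) (2,6) (4,1) (4,6) (5,1)

Derivation:
(2,1): no bracket -> illegal
(2,2): flips 1 -> legal
(2,3): no bracket -> illegal
(2,5): no bracket -> illegal
(2,6): flips 1 -> legal
(3,1): no bracket -> illegal
(3,6): no bracket -> illegal
(4,1): flips 2 -> legal
(4,5): no bracket -> illegal
(4,6): flips 1 -> legal
(5,1): flips 2 -> legal
(5,3): no bracket -> illegal
(5,4): no bracket -> illegal
(6,1): no bracket -> illegal
(6,2): no bracket -> illegal
(6,3): no bracket -> illegal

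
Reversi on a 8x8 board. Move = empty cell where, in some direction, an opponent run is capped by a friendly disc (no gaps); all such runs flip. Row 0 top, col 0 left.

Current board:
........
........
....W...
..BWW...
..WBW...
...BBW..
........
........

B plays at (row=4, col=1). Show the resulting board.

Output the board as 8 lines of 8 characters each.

Place B at (4,1); scan 8 dirs for brackets.
Dir NW: first cell '.' (not opp) -> no flip
Dir N: first cell '.' (not opp) -> no flip
Dir NE: first cell 'B' (not opp) -> no flip
Dir W: first cell '.' (not opp) -> no flip
Dir E: opp run (4,2) capped by B -> flip
Dir SW: first cell '.' (not opp) -> no flip
Dir S: first cell '.' (not opp) -> no flip
Dir SE: first cell '.' (not opp) -> no flip
All flips: (4,2)

Answer: ........
........
....W...
..BWW...
.BBBW...
...BBW..
........
........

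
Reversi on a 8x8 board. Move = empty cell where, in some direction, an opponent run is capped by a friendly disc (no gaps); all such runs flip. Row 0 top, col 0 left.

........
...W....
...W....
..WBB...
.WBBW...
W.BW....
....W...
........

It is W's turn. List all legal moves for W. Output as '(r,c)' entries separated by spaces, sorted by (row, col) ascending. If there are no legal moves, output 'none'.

(2,2): flips 1 -> legal
(2,4): flips 1 -> legal
(2,5): no bracket -> illegal
(3,1): flips 1 -> legal
(3,5): flips 2 -> legal
(4,5): flips 1 -> legal
(5,1): flips 1 -> legal
(5,4): flips 1 -> legal
(6,1): no bracket -> illegal
(6,2): flips 2 -> legal
(6,3): flips 1 -> legal

Answer: (2,2) (2,4) (3,1) (3,5) (4,5) (5,1) (5,4) (6,2) (6,3)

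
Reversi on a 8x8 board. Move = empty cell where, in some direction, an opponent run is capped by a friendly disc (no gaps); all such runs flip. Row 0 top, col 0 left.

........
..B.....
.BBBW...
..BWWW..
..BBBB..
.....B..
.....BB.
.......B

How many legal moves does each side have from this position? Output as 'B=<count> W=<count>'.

-- B to move --
(1,3): no bracket -> illegal
(1,4): flips 2 -> legal
(1,5): flips 2 -> legal
(2,5): flips 3 -> legal
(2,6): flips 1 -> legal
(3,6): flips 3 -> legal
(4,6): no bracket -> illegal
B mobility = 5
-- W to move --
(0,1): flips 2 -> legal
(0,2): no bracket -> illegal
(0,3): no bracket -> illegal
(1,0): no bracket -> illegal
(1,1): flips 1 -> legal
(1,3): flips 1 -> legal
(1,4): no bracket -> illegal
(2,0): flips 3 -> legal
(3,0): no bracket -> illegal
(3,1): flips 1 -> legal
(3,6): no bracket -> illegal
(4,1): no bracket -> illegal
(4,6): no bracket -> illegal
(5,1): flips 1 -> legal
(5,2): flips 1 -> legal
(5,3): flips 2 -> legal
(5,4): flips 1 -> legal
(5,6): flips 1 -> legal
(5,7): no bracket -> illegal
(6,4): no bracket -> illegal
(6,7): no bracket -> illegal
(7,4): no bracket -> illegal
(7,5): flips 3 -> legal
(7,6): no bracket -> illegal
W mobility = 11

Answer: B=5 W=11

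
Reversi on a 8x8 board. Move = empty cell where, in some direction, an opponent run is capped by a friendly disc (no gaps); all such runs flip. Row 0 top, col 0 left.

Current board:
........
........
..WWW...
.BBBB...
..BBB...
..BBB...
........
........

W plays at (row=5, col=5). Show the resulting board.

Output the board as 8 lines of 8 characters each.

Place W at (5,5); scan 8 dirs for brackets.
Dir NW: opp run (4,4) (3,3) capped by W -> flip
Dir N: first cell '.' (not opp) -> no flip
Dir NE: first cell '.' (not opp) -> no flip
Dir W: opp run (5,4) (5,3) (5,2), next='.' -> no flip
Dir E: first cell '.' (not opp) -> no flip
Dir SW: first cell '.' (not opp) -> no flip
Dir S: first cell '.' (not opp) -> no flip
Dir SE: first cell '.' (not opp) -> no flip
All flips: (3,3) (4,4)

Answer: ........
........
..WWW...
.BBWB...
..BBW...
..BBBW..
........
........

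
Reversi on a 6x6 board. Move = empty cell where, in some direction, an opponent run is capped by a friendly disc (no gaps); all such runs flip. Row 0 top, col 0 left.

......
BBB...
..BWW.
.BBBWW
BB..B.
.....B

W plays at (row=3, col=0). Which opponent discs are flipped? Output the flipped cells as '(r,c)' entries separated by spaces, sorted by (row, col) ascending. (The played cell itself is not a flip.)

Answer: (3,1) (3,2) (3,3)

Derivation:
Dir NW: edge -> no flip
Dir N: first cell '.' (not opp) -> no flip
Dir NE: first cell '.' (not opp) -> no flip
Dir W: edge -> no flip
Dir E: opp run (3,1) (3,2) (3,3) capped by W -> flip
Dir SW: edge -> no flip
Dir S: opp run (4,0), next='.' -> no flip
Dir SE: opp run (4,1), next='.' -> no flip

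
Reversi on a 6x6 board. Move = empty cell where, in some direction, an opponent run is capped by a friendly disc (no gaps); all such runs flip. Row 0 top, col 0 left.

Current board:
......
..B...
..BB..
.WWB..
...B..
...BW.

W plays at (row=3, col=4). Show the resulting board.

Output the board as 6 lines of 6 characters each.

Place W at (3,4); scan 8 dirs for brackets.
Dir NW: opp run (2,3) (1,2), next='.' -> no flip
Dir N: first cell '.' (not opp) -> no flip
Dir NE: first cell '.' (not opp) -> no flip
Dir W: opp run (3,3) capped by W -> flip
Dir E: first cell '.' (not opp) -> no flip
Dir SW: opp run (4,3), next='.' -> no flip
Dir S: first cell '.' (not opp) -> no flip
Dir SE: first cell '.' (not opp) -> no flip
All flips: (3,3)

Answer: ......
..B...
..BB..
.WWWW.
...B..
...BW.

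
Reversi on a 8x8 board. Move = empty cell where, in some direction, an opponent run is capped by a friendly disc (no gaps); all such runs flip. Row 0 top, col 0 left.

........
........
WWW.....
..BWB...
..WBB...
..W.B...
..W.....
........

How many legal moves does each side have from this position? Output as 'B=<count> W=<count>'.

-- B to move --
(1,0): flips 1 -> legal
(1,1): flips 2 -> legal
(1,2): flips 1 -> legal
(1,3): no bracket -> illegal
(2,3): flips 1 -> legal
(2,4): no bracket -> illegal
(3,0): no bracket -> illegal
(3,1): no bracket -> illegal
(4,1): flips 1 -> legal
(5,1): no bracket -> illegal
(5,3): no bracket -> illegal
(6,1): flips 1 -> legal
(6,3): no bracket -> illegal
(7,1): no bracket -> illegal
(7,2): flips 3 -> legal
(7,3): no bracket -> illegal
B mobility = 7
-- W to move --
(2,3): no bracket -> illegal
(2,4): no bracket -> illegal
(2,5): flips 2 -> legal
(3,1): flips 1 -> legal
(3,5): flips 1 -> legal
(4,1): no bracket -> illegal
(4,5): flips 2 -> legal
(5,3): flips 1 -> legal
(5,5): flips 1 -> legal
(6,3): no bracket -> illegal
(6,4): no bracket -> illegal
(6,5): flips 3 -> legal
W mobility = 7

Answer: B=7 W=7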